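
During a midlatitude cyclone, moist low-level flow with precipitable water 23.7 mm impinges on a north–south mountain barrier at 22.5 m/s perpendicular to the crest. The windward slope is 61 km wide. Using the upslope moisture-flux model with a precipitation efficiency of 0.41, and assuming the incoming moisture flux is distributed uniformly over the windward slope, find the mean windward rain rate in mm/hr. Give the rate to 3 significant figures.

R ≈ 12.9 mm/hr

Incoming column moisture flux per unit ridge length: F = V × PW = 22.5 × 23.7 = 533.25 mm·m/s.
Spread over the 61 km slope with efficiency ε = 0.41: R = ε·F/W = 0.41 × 533.25 / 61000 m = 3.584e-03 mm/s.
R = 3.584e-03 × 3600 = 12.9 mm/hr.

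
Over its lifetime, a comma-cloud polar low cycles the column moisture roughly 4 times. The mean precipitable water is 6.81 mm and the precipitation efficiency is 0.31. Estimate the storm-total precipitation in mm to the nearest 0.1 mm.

precipitation ≈ 8.4 mm

Each cycle deposits ε × PW = 0.31 × 6.81 = 2.1111 mm.
Over 4 cycles: 4 × 2.1111 = 8.4 mm.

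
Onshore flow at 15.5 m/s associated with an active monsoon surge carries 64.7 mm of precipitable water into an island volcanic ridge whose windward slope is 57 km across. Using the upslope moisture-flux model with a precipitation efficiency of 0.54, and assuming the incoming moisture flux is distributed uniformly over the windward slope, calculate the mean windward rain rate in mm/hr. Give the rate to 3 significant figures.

Incoming column moisture flux per unit ridge length: F = V × PW = 15.5 × 64.7 = 1002.85 mm·m/s.
Spread over the 57 km slope with efficiency ε = 0.54: R = ε·F/W = 0.54 × 1002.85 / 57000 m = 9.501e-03 mm/s.
R = 9.501e-03 × 3600 = 34.2 mm/hr.

R ≈ 34.2 mm/hr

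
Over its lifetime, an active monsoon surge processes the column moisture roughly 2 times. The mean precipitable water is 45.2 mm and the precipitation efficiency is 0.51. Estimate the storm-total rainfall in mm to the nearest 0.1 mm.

Each cycle deposits ε × PW = 0.51 × 45.2 = 23.052 mm.
Over 2 cycles: 2 × 23.052 = 46.1 mm.

rainfall ≈ 46.1 mm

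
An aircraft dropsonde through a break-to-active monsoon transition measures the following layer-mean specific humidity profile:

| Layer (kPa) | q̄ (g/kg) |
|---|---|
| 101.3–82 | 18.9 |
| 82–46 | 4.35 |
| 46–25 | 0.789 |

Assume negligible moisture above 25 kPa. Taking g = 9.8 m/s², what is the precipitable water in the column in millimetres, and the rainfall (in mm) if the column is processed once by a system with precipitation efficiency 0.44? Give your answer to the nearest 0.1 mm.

Precipitable water is the column-integrated vapour mass per unit area: PW = (1/g) Σ q̄ Δp, with q in kg/kg and Δp in Pa (1 kg/m² of water = 1 mm).
Layer 101.3–82 kPa: Δp = 193 hPa = 19300 Pa, q̄ = 0.0189 kg/kg → 0.0189 × 19300 / 9.8 = 37.22 mm
Layer 82–46 kPa: Δp = 360 hPa = 36000 Pa, q̄ = 0.00435 kg/kg → 0.00435 × 36000 / 9.8 = 15.98 mm
Layer 46–25 kPa: Δp = 210 hPa = 21000 Pa, q̄ = 0.000789 kg/kg → 0.000789 × 21000 / 9.8 = 1.69 mm
PW = 37.22 + 15.98 + 1.69 = 54.89 ≈ 54.9 mm.
Rainfall = ε × PW = 0.44 × 54.9 = 24.2 mm.

PW ≈ 54.9 mm; rainfall ≈ 24.2 mm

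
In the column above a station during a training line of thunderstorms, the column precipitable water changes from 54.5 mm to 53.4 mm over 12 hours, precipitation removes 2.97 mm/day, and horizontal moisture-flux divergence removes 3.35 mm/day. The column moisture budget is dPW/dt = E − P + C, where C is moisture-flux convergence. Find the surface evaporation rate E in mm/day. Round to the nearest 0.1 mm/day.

dPW/dt = (53.4 − 54.5) mm / (12/24 day) = -2.200 mm/day.
E = dPW/dt + P − C = (-2.200) + 2.97 − (-3.35) = 4.1 mm/day.

E ≈ 4.1 mm/day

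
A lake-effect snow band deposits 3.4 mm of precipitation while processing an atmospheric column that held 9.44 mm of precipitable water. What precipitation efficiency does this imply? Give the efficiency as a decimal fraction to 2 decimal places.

ε = precipitation / PW = 3.4 / 9.44 = 0.36.

ε ≈ 0.36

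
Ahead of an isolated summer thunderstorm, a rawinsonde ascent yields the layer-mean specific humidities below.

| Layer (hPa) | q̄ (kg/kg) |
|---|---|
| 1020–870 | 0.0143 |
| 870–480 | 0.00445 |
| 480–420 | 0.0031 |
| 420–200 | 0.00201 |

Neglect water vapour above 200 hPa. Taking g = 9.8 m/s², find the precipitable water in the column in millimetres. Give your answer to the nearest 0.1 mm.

Precipitable water is the column-integrated vapour mass per unit area: PW = (1/g) Σ q̄ Δp, with q in kg/kg and Δp in Pa (1 kg/m² of water = 1 mm).
Layer 1020–870 hPa: Δp = 150 hPa = 15000 Pa, q̄ = 0.0143 kg/kg → 0.0143 × 15000 / 9.8 = 21.89 mm
Layer 870–480 hPa: Δp = 390 hPa = 39000 Pa, q̄ = 0.00445 kg/kg → 0.00445 × 39000 / 9.8 = 17.71 mm
Layer 480–420 hPa: Δp = 60 hPa = 6000 Pa, q̄ = 0.0031 kg/kg → 0.0031 × 6000 / 9.8 = 1.90 mm
Layer 420–200 hPa: Δp = 220 hPa = 22000 Pa, q̄ = 0.00201 kg/kg → 0.00201 × 22000 / 9.8 = 4.51 mm
PW = 21.89 + 17.71 + 1.90 + 4.51 = 46.01 ≈ 46.0 mm.

PW ≈ 46.0 mm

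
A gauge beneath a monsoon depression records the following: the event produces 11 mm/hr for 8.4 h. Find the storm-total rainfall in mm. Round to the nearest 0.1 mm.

total ≈ 92.4 mm

Total = Σ Rᵢ Δtᵢ = 11 × 8.4
      = 92.4 = 92.4 mm.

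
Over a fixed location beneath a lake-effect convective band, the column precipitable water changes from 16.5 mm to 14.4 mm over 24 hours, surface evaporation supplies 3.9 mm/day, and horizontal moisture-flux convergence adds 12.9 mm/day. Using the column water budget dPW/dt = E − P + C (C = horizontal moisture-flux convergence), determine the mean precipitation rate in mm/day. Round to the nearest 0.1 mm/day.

P ≈ 18.9 mm/day

dPW/dt = (14.4 − 16.5) mm / (24/24 day) = -2.100 mm/day.
P = E + C − dPW/dt = 3.9 + (12.9) − (-2.100) = 18.9 mm/day.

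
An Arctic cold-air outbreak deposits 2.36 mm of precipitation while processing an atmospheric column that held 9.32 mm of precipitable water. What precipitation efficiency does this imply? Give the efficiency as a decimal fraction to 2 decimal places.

ε ≈ 0.25

ε = precipitation / PW = 2.36 / 9.32 = 0.25.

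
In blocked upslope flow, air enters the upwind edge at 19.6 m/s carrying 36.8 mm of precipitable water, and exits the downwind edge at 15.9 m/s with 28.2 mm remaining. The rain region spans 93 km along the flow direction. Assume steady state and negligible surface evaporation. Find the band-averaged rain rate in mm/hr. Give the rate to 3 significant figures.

R ≈ 10.6 mm/hr

Column moisture flux per unit crosswind length is F = V × PW.
Inflow: F_in = 19.6 × 36.8 = 721.28 mm·m/s
Outflow: F_out = 15.9 × 28.2 = 448.38 mm·m/s
Steady-state rate R = (F_in − F_out)/L = (721.28 − 448.38) / 93000 m = 2.934e-03 mm/s.
R = 2.934e-03 × 3600 = 10.6 mm/hr.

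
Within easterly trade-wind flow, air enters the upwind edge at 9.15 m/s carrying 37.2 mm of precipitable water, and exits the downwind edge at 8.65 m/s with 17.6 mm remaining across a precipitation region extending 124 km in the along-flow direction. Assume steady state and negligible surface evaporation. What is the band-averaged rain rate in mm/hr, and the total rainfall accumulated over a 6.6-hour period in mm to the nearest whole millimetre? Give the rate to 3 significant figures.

R ≈ 5.46 mm/hr; total ≈ 36 mm

Column moisture flux per unit crosswind length is F = V × PW.
Inflow: F_in = 9.15 × 37.2 = 340.38 mm·m/s
Outflow: F_out = 8.65 × 17.6 = 152.24 mm·m/s
Steady-state rate R = (F_in − F_out)/L = (340.38 − 152.24) / 124000 m = 1.517e-03 mm/s.
R = 1.517e-03 × 3600 = 5.46 mm/hr.
Over 6.6 h: total = 5.46 × 6.6 = 36.036 ≈ 36 mm.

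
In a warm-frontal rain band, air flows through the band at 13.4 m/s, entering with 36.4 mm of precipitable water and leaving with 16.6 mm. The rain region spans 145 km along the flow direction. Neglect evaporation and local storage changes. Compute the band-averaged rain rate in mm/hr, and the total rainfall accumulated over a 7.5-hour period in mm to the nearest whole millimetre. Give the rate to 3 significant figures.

R ≈ 6.59 mm/hr; total ≈ 49 mm

Column moisture flux per unit crosswind length is F = V × PW.
Inflow: F_in = 13.4 × 36.4 = 487.76 mm·m/s
Outflow: F_out = 13.4 × 16.6 = 222.44 mm·m/s
Steady-state rate R = (F_in − F_out)/L = (487.76 − 222.44) / 145000 m = 1.830e-03 mm/s.
R = 1.830e-03 × 3600 = 6.59 mm/hr.
Over 7.5 h: total = 6.59 × 7.5 = 49.425 ≈ 49 mm.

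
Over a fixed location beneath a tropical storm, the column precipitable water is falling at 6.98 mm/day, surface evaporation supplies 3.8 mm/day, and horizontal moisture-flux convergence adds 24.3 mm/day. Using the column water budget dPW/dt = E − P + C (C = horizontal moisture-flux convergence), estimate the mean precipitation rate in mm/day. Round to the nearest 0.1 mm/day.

P ≈ 35.1 mm/day

dPW/dt = -6.98 mm/day.
P = E + C − dPW/dt = 3.8 + (24.3) − (-6.98) = 35.1 mm/day.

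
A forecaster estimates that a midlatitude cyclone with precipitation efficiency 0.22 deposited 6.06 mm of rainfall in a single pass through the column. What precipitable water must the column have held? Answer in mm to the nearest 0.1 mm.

PW ≈ 27.5 mm

PW = rainfall / ε = 6.06 / 0.22 = 27.5 mm.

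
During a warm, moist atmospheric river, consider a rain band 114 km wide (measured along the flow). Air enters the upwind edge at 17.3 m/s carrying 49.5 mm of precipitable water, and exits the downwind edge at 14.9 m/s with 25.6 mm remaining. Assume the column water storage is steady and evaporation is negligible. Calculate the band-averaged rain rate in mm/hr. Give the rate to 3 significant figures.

Column moisture flux per unit crosswind length is F = V × PW.
Inflow: F_in = 17.3 × 49.5 = 856.35 mm·m/s
Outflow: F_out = 14.9 × 25.6 = 381.44 mm·m/s
Steady-state rate R = (F_in − F_out)/L = (856.35 − 381.44) / 114000 m = 4.166e-03 mm/s.
R = 4.166e-03 × 3600 = 15.0 mm/hr.

R ≈ 15.0 mm/hr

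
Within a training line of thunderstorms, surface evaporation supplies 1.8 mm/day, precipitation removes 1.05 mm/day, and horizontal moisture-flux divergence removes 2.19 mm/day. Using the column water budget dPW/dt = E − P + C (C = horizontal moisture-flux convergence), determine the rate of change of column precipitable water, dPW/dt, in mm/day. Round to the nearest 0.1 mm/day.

dPW/dt ≈ -1.4 mm/day

dPW/dt = E − P + C = 1.8 − 1.05 + (-2.19) = -1.4 mm/day.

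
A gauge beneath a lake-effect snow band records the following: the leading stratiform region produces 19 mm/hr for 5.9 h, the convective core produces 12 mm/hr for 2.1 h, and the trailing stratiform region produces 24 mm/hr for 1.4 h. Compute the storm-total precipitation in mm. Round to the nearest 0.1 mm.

Total = Σ Rᵢ Δtᵢ = 19 × 5.9 + 12 × 2.1 + 24 × 1.4
      = 112.1 + 25.2 + 33.6 = 170.9 mm.

total ≈ 170.9 mm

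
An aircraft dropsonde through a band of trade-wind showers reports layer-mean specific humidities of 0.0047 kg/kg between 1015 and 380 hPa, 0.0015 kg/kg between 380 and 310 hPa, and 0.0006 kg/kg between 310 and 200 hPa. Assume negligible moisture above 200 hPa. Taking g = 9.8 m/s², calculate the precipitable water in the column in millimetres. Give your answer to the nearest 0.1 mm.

Precipitable water is the column-integrated vapour mass per unit area: PW = (1/g) Σ q̄ Δp, with q in kg/kg and Δp in Pa (1 kg/m² of water = 1 mm).
Layer 1015–380 hPa: Δp = 635 hPa = 63500 Pa, q̄ = 0.0047 kg/kg → 0.0047 × 63500 / 9.8 = 30.45 mm
Layer 380–310 hPa: Δp = 70 hPa = 7000 Pa, q̄ = 0.0015 kg/kg → 0.0015 × 7000 / 9.8 = 1.07 mm
Layer 310–200 hPa: Δp = 110 hPa = 11000 Pa, q̄ = 0.0006 kg/kg → 0.0006 × 11000 / 9.8 = 0.67 mm
PW = 30.45 + 1.07 + 0.67 = 32.19 ≈ 32.2 mm.

PW ≈ 32.2 mm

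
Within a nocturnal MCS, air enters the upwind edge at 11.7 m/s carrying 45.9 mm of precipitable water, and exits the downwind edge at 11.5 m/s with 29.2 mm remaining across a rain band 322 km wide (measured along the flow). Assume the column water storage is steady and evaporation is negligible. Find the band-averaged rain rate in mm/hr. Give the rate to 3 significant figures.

Column moisture flux per unit crosswind length is F = V × PW.
Inflow: F_in = 11.7 × 45.9 = 537.03 mm·m/s
Outflow: F_out = 11.5 × 29.2 = 335.8 mm·m/s
Steady-state rate R = (F_in − F_out)/L = (537.03 − 335.8) / 322000 m = 6.249e-04 mm/s.
R = 6.249e-04 × 3600 = 2.25 mm/hr.

R ≈ 2.25 mm/hr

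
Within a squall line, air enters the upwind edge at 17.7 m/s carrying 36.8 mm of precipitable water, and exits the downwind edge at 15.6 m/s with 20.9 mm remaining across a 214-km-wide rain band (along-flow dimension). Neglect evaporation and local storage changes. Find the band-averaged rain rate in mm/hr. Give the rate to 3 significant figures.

R ≈ 5.47 mm/hr

Column moisture flux per unit crosswind length is F = V × PW.
Inflow: F_in = 17.7 × 36.8 = 651.36 mm·m/s
Outflow: F_out = 15.6 × 20.9 = 326.04 mm·m/s
Steady-state rate R = (F_in − F_out)/L = (651.36 − 326.04) / 214000 m = 1.520e-03 mm/s.
R = 1.520e-03 × 3600 = 5.47 mm/hr.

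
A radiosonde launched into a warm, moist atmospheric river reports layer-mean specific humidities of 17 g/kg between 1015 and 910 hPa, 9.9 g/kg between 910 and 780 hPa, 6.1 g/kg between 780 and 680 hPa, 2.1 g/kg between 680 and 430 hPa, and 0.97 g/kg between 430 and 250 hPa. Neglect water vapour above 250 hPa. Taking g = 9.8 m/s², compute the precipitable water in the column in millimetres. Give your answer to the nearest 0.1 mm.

Precipitable water is the column-integrated vapour mass per unit area: PW = (1/g) Σ q̄ Δp, with q in kg/kg and Δp in Pa (1 kg/m² of water = 1 mm).
Layer 1015–910 hPa: Δp = 105 hPa = 10500 Pa, q̄ = 0.017 kg/kg → 0.017 × 10500 / 9.8 = 18.21 mm
Layer 910–780 hPa: Δp = 130 hPa = 13000 Pa, q̄ = 0.0099 kg/kg → 0.0099 × 13000 / 9.8 = 13.13 mm
Layer 780–680 hPa: Δp = 100 hPa = 10000 Pa, q̄ = 0.0061 kg/kg → 0.0061 × 10000 / 9.8 = 6.22 mm
Layer 680–430 hPa: Δp = 250 hPa = 25000 Pa, q̄ = 0.0021 kg/kg → 0.0021 × 25000 / 9.8 = 5.36 mm
Layer 430–250 hPa: Δp = 180 hPa = 18000 Pa, q̄ = 0.00097 kg/kg → 0.00097 × 18000 / 9.8 = 1.78 mm
PW = 18.21 + 13.13 + 6.22 + 5.36 + 1.78 = 44.70 ≈ 44.7 mm.

PW ≈ 44.7 mm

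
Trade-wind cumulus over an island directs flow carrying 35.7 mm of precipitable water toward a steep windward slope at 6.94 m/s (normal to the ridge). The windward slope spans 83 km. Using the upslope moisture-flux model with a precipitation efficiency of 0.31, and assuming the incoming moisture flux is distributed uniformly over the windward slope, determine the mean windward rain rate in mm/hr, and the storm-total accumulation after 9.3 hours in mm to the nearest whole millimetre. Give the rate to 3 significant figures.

R ≈ 3.33 mm/hr; total ≈ 31 mm

Incoming column moisture flux per unit ridge length: F = V × PW = 6.94 × 35.7 = 247.758 mm·m/s.
Spread over the 83 km slope with efficiency ε = 0.31: R = ε·F/W = 0.31 × 247.758 / 83000 m = 9.254e-04 mm/s.
R = 9.254e-04 × 3600 = 3.33 mm/hr.
Over 9.3 h: total = 3.33 × 9.3 = 30.969 ≈ 31 mm.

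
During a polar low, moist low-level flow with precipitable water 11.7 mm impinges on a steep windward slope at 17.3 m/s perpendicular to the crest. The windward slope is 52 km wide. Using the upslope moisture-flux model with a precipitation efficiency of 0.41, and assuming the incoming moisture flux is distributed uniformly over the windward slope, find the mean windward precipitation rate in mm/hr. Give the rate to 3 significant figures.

Incoming column moisture flux per unit ridge length: F = V × PW = 17.3 × 11.7 = 202.41 mm·m/s.
Spread over the 52 km slope with efficiency ε = 0.41: R = ε·F/W = 0.41 × 202.41 / 52000 m = 1.596e-03 mm/s.
R = 1.596e-03 × 3600 = 5.75 mm/hr.

R ≈ 5.75 mm/hr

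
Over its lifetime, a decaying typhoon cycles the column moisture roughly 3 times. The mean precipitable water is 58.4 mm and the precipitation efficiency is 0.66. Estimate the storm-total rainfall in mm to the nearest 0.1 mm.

rainfall ≈ 115.6 mm

Each cycle deposits ε × PW = 0.66 × 58.4 = 38.544 mm.
Over 3 cycles: 3 × 38.544 = 115.6 mm.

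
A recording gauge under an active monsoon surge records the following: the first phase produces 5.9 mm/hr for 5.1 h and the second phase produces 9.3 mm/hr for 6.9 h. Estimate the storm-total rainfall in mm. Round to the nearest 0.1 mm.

total ≈ 94.3 mm

Total = Σ Rᵢ Δtᵢ = 5.9 × 5.1 + 9.3 × 6.9
      = 30.09 + 64.17 = 94.3 mm.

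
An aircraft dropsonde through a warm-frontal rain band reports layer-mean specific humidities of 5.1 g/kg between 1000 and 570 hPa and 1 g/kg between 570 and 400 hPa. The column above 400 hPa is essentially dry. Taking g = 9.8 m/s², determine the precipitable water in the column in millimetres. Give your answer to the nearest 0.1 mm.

PW ≈ 24.1 mm

Precipitable water is the column-integrated vapour mass per unit area: PW = (1/g) Σ q̄ Δp, with q in kg/kg and Δp in Pa (1 kg/m² of water = 1 mm).
Layer 1000–570 hPa: Δp = 430 hPa = 43000 Pa, q̄ = 0.0051 kg/kg → 0.0051 × 43000 / 9.8 = 22.38 mm
Layer 570–400 hPa: Δp = 170 hPa = 17000 Pa, q̄ = 0.001 kg/kg → 0.001 × 17000 / 9.8 = 1.73 mm
PW = 22.38 + 1.73 = 24.11 ≈ 24.1 mm.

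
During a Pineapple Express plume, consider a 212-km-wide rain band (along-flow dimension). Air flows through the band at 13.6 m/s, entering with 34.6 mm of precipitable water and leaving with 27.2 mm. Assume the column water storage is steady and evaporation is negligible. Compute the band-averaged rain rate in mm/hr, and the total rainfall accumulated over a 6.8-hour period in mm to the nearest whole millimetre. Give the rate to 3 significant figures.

R ≈ 1.71 mm/hr; total ≈ 12 mm

Column moisture flux per unit crosswind length is F = V × PW.
Inflow: F_in = 13.6 × 34.6 = 470.56 mm·m/s
Outflow: F_out = 13.6 × 27.2 = 369.92 mm·m/s
Steady-state rate R = (F_in − F_out)/L = (470.56 − 369.92) / 212000 m = 4.747e-04 mm/s.
R = 4.747e-04 × 3600 = 1.71 mm/hr.
Over 6.8 h: total = 1.71 × 6.8 = 11.628 ≈ 12 mm.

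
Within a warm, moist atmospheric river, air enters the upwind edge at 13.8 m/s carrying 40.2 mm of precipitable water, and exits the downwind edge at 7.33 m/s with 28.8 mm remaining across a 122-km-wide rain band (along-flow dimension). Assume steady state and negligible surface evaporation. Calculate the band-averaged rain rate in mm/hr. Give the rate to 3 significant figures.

Column moisture flux per unit crosswind length is F = V × PW.
Inflow: F_in = 13.8 × 40.2 = 554.76 mm·m/s
Outflow: F_out = 7.33 × 28.8 = 211.104 mm·m/s
Steady-state rate R = (F_in − F_out)/L = (554.76 − 211.104) / 122000 m = 2.817e-03 mm/s.
R = 2.817e-03 × 3600 = 10.1 mm/hr.

R ≈ 10.1 mm/hr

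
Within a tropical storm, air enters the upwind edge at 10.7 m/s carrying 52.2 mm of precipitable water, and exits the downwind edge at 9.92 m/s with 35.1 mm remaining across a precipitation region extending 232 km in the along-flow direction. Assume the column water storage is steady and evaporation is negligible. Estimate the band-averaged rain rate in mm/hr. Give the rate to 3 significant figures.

R ≈ 3.26 mm/hr

Column moisture flux per unit crosswind length is F = V × PW.
Inflow: F_in = 10.7 × 52.2 = 558.54 mm·m/s
Outflow: F_out = 9.92 × 35.1 = 348.192 mm·m/s
Steady-state rate R = (F_in − F_out)/L = (558.54 − 348.192) / 232000 m = 9.067e-04 mm/s.
R = 9.067e-04 × 3600 = 3.26 mm/hr.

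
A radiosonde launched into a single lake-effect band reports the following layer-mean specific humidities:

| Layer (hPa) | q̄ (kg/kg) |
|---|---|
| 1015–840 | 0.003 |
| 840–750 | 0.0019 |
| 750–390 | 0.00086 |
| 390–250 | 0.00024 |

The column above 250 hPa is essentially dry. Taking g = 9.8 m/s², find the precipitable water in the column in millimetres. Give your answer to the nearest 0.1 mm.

Precipitable water is the column-integrated vapour mass per unit area: PW = (1/g) Σ q̄ Δp, with q in kg/kg and Δp in Pa (1 kg/m² of water = 1 mm).
Layer 1015–840 hPa: Δp = 175 hPa = 17500 Pa, q̄ = 0.003 kg/kg → 0.003 × 17500 / 9.8 = 5.36 mm
Layer 840–750 hPa: Δp = 90 hPa = 9000 Pa, q̄ = 0.0019 kg/kg → 0.0019 × 9000 / 9.8 = 1.74 mm
Layer 750–390 hPa: Δp = 360 hPa = 36000 Pa, q̄ = 0.00086 kg/kg → 0.00086 × 36000 / 9.8 = 3.16 mm
Layer 390–250 hPa: Δp = 140 hPa = 14000 Pa, q̄ = 0.00024 kg/kg → 0.00024 × 14000 / 9.8 = 0.34 mm
PW = 5.36 + 1.74 + 3.16 + 0.34 = 10.60 ≈ 10.6 mm.

PW ≈ 10.6 mm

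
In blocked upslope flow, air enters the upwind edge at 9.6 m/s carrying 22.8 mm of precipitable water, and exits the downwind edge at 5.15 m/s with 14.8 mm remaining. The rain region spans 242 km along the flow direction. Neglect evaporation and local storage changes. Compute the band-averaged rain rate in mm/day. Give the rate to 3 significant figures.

Column moisture flux per unit crosswind length is F = V × PW.
Inflow: F_in = 9.6 × 22.8 = 218.88 mm·m/s
Outflow: F_out = 5.15 × 14.8 = 76.22 mm·m/s
Steady-state rate R = (F_in − F_out)/L = (218.88 − 76.22) / 242000 m = 5.895e-04 mm/s.
R = 5.895e-04 × 3600 × 24 = 50.9 mm/day.

R ≈ 50.9 mm/day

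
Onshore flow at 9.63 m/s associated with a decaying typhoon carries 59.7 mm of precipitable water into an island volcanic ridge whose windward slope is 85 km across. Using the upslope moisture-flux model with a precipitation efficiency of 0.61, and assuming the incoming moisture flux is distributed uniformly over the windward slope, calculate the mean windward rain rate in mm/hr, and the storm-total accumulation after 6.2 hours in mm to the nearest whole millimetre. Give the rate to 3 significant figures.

R ≈ 14.9 mm/hr; total ≈ 92 mm

Incoming column moisture flux per unit ridge length: F = V × PW = 9.63 × 59.7 = 574.911 mm·m/s.
Spread over the 85 km slope with efficiency ε = 0.61: R = ε·F/W = 0.61 × 574.911 / 85000 m = 4.126e-03 mm/s.
R = 4.126e-03 × 3600 = 14.9 mm/hr.
Over 6.2 h: total = 14.9 × 6.2 = 92.38 ≈ 92 mm.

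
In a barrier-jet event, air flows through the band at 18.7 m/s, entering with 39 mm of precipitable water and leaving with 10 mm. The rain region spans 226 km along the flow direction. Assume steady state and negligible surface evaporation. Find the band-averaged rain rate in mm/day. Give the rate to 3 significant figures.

R ≈ 207 mm/day

Column moisture flux per unit crosswind length is F = V × PW.
Inflow: F_in = 18.7 × 39 = 729.3 mm·m/s
Outflow: F_out = 18.7 × 10 = 187 mm·m/s
Steady-state rate R = (F_in − F_out)/L = (729.3 − 187) / 226000 m = 2.400e-03 mm/s.
R = 2.400e-03 × 3600 × 24 = 207 mm/day.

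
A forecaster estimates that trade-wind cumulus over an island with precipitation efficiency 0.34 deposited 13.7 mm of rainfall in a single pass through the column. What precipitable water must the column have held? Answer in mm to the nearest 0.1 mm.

PW = rainfall / ε = 13.7 / 0.34 = 40.3 mm.

PW ≈ 40.3 mm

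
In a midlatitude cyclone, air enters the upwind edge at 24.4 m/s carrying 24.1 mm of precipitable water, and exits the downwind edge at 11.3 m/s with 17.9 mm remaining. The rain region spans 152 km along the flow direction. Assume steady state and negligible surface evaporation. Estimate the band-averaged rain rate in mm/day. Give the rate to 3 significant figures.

Column moisture flux per unit crosswind length is F = V × PW.
Inflow: F_in = 24.4 × 24.1 = 588.04 mm·m/s
Outflow: F_out = 11.3 × 17.9 = 202.27 mm·m/s
Steady-state rate R = (F_in − F_out)/L = (588.04 − 202.27) / 152000 m = 2.538e-03 mm/s.
R = 2.538e-03 × 3600 × 24 = 219 mm/day.

R ≈ 219 mm/day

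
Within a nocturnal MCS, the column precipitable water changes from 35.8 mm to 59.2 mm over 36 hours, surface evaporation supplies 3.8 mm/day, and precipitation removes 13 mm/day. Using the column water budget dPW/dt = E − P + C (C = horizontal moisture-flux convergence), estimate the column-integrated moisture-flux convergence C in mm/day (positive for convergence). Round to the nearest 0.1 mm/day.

C ≈ 24.8 mm/day

dPW/dt = (59.2 − 35.8) mm / (36/24 day) = +15.600 mm/day.
C = dPW/dt − E + P = (+15.600) − 3.8 + 13 = 24.8 mm/day.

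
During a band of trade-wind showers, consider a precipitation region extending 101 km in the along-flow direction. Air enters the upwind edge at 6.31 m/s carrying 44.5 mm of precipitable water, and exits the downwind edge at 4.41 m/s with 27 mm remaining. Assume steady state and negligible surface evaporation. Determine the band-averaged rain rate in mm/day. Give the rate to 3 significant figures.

Column moisture flux per unit crosswind length is F = V × PW.
Inflow: F_in = 6.31 × 44.5 = 280.795 mm·m/s
Outflow: F_out = 4.41 × 27 = 119.07 mm·m/s
Steady-state rate R = (F_in − F_out)/L = (280.795 − 119.07) / 101000 m = 1.601e-03 mm/s.
R = 1.601e-03 × 3600 × 24 = 138 mm/day.

R ≈ 138 mm/day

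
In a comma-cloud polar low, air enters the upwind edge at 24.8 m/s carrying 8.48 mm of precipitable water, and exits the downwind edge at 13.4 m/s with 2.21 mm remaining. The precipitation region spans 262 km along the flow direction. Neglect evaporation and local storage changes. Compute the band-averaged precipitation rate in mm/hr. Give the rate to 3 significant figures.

R ≈ 2.48 mm/hr

Column moisture flux per unit crosswind length is F = V × PW.
Inflow: F_in = 24.8 × 8.48 = 210.304 mm·m/s
Outflow: F_out = 13.4 × 2.21 = 29.614 mm·m/s
Steady-state rate R = (F_in − F_out)/L = (210.304 − 29.614) / 262000 m = 6.897e-04 mm/s.
R = 6.897e-04 × 3600 = 2.48 mm/hr.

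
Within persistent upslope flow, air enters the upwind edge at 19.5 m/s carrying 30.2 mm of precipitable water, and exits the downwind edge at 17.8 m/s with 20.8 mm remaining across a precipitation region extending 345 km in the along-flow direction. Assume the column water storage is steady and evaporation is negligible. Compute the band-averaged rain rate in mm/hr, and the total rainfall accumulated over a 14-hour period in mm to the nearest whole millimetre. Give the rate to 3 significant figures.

Column moisture flux per unit crosswind length is F = V × PW.
Inflow: F_in = 19.5 × 30.2 = 588.9 mm·m/s
Outflow: F_out = 17.8 × 20.8 = 370.24 mm·m/s
Steady-state rate R = (F_in − F_out)/L = (588.9 − 370.24) / 345000 m = 6.338e-04 mm/s.
R = 6.338e-04 × 3600 = 2.28 mm/hr.
Over 14 h: total = 2.28 × 14 = 31.92 ≈ 32 mm.

R ≈ 2.28 mm/hr; total ≈ 32 mm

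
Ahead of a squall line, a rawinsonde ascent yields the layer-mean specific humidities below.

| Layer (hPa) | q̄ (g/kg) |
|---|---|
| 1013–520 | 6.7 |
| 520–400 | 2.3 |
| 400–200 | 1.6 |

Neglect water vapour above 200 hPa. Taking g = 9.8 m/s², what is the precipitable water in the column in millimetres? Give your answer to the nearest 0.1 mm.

PW ≈ 39.8 mm

Precipitable water is the column-integrated vapour mass per unit area: PW = (1/g) Σ q̄ Δp, with q in kg/kg and Δp in Pa (1 kg/m² of water = 1 mm).
Layer 1013–520 hPa: Δp = 493 hPa = 49300 Pa, q̄ = 0.0067 kg/kg → 0.0067 × 49300 / 9.8 = 33.71 mm
Layer 520–400 hPa: Δp = 120 hPa = 12000 Pa, q̄ = 0.0023 kg/kg → 0.0023 × 12000 / 9.8 = 2.82 mm
Layer 400–200 hPa: Δp = 200 hPa = 20000 Pa, q̄ = 0.0016 kg/kg → 0.0016 × 20000 / 9.8 = 3.27 mm
PW = 33.71 + 2.82 + 3.27 = 39.80 ≈ 39.8 mm.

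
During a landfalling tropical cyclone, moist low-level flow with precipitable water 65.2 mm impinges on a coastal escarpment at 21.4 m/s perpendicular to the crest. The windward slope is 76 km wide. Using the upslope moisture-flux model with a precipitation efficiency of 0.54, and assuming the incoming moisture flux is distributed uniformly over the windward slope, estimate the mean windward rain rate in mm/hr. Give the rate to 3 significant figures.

Incoming column moisture flux per unit ridge length: F = V × PW = 21.4 × 65.2 = 1395.28 mm·m/s.
Spread over the 76 km slope with efficiency ε = 0.54: R = ε·F/W = 0.54 × 1395.28 / 76000 m = 9.914e-03 mm/s.
R = 9.914e-03 × 3600 = 35.7 mm/hr.

R ≈ 35.7 mm/hr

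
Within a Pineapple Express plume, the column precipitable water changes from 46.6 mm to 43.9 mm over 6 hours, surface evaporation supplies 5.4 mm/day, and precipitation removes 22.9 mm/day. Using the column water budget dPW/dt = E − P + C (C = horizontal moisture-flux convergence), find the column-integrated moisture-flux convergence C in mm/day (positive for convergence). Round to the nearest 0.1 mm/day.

dPW/dt = (43.9 − 46.6) mm / (6/24 day) = -10.800 mm/day.
C = dPW/dt − E + P = (-10.800) − 5.4 + 22.9 = 6.7 mm/day.

C ≈ 6.7 mm/day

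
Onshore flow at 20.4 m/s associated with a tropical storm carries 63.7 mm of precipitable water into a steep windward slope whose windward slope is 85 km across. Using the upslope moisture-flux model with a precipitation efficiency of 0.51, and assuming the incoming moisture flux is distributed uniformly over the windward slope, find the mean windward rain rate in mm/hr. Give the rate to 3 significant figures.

Incoming column moisture flux per unit ridge length: F = V × PW = 20.4 × 63.7 = 1299.48 mm·m/s.
Spread over the 85 km slope with efficiency ε = 0.51: R = ε·F/W = 0.51 × 1299.48 / 85000 m = 7.797e-03 mm/s.
R = 7.797e-03 × 3600 = 28.1 mm/hr.

R ≈ 28.1 mm/hr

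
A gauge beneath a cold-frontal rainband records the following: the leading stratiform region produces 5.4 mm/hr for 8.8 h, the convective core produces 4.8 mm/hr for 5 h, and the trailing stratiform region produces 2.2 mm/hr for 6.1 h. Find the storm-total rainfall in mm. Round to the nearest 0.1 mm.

total ≈ 84.9 mm

Total = Σ Rᵢ Δtᵢ = 5.4 × 8.8 + 4.8 × 5 + 2.2 × 6.1
      = 47.52 + 24 + 13.42 = 84.9 mm.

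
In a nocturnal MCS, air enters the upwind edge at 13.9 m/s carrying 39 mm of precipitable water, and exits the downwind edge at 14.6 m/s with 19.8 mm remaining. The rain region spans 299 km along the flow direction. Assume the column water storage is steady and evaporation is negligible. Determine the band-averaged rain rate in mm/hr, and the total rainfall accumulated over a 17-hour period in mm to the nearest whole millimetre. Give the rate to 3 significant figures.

R ≈ 3.05 mm/hr; total ≈ 52 mm

Column moisture flux per unit crosswind length is F = V × PW.
Inflow: F_in = 13.9 × 39 = 542.1 mm·m/s
Outflow: F_out = 14.6 × 19.8 = 289.08 mm·m/s
Steady-state rate R = (F_in − F_out)/L = (542.1 − 289.08) / 299000 m = 8.462e-04 mm/s.
R = 8.462e-04 × 3600 = 3.05 mm/hr.
Over 17 h: total = 3.05 × 17 = 51.85 ≈ 52 mm.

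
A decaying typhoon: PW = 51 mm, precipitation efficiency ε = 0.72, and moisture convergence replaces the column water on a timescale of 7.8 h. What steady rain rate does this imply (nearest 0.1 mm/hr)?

R ≈ 4.7 mm/hr

Each overturning extracts ε × PW = 0.72 × 51 = 36.72 mm.
Rate = ε·PW / τ = 36.72 / 7.8 h = 4.7 mm/hr.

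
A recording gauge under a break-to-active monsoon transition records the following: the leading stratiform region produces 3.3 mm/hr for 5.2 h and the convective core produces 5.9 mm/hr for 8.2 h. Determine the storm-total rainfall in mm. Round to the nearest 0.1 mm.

total ≈ 65.5 mm

Total = Σ Rᵢ Δtᵢ = 3.3 × 5.2 + 5.9 × 8.2
      = 17.16 + 48.38 = 65.5 mm.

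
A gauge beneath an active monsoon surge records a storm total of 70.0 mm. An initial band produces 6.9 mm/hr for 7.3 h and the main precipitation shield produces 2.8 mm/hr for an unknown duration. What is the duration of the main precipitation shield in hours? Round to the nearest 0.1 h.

Known phases: 6.9 × 7.3 = 50.37 mm.
Remaining depth = 70.0 − 50.37 = 19.63 mm.
Duration = 19.63 / 2.8 = 7.0 h.

duration ≈ 7.0 h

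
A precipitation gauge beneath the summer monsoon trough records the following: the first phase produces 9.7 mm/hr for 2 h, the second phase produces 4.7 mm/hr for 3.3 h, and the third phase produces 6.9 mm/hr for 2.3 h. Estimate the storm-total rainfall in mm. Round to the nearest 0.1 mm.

total ≈ 50.8 mm

Total = Σ Rᵢ Δtᵢ = 9.7 × 2 + 4.7 × 3.3 + 6.9 × 2.3
      = 19.4 + 15.51 + 15.87 = 50.8 mm.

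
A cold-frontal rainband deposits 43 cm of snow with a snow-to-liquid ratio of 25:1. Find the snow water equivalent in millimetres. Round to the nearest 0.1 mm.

SWE = snow depth / ratio = 43 cm / 25 = 1.720 cm = 17.2 mm.

SWE ≈ 17.2 mm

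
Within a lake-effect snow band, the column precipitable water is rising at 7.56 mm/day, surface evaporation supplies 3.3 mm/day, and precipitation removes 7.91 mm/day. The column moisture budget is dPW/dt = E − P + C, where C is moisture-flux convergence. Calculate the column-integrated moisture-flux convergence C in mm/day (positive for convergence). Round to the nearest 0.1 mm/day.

dPW/dt = +7.56 mm/day.
C = dPW/dt − E + P = (+7.56) − 3.3 + 7.91 = 12.2 mm/day.

C ≈ 12.2 mm/day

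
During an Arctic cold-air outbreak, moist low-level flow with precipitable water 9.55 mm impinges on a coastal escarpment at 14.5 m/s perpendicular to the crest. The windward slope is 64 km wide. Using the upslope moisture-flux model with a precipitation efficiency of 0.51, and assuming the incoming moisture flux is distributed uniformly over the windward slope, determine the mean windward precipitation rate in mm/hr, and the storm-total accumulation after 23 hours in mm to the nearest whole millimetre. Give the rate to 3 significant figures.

R ≈ 3.97 mm/hr; total ≈ 91 mm

Incoming column moisture flux per unit ridge length: F = V × PW = 14.5 × 9.55 = 138.475 mm·m/s.
Spread over the 64 km slope with efficiency ε = 0.51: R = ε·F/W = 0.51 × 138.475 / 64000 m = 1.103e-03 mm/s.
R = 1.103e-03 × 3600 = 3.97 mm/hr.
Over 23 h: total = 3.97 × 23 = 91.31 ≈ 91 mm.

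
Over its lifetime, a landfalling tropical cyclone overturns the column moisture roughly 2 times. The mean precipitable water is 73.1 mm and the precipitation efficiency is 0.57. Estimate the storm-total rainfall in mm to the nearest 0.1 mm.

rainfall ≈ 83.3 mm

Each cycle deposits ε × PW = 0.57 × 73.1 = 41.667 mm.
Over 2 cycles: 2 × 41.667 = 83.3 mm.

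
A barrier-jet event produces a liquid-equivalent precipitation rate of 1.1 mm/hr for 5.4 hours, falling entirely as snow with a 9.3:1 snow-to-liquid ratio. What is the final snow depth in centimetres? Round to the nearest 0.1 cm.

snow depth ≈ 5.5 cm

Liquid-equivalent depth = 1.1 × 5.4 = 5.94 mm.
Snow depth = 5.94 mm × 9.3 = 55.242 mm = 5.5 cm.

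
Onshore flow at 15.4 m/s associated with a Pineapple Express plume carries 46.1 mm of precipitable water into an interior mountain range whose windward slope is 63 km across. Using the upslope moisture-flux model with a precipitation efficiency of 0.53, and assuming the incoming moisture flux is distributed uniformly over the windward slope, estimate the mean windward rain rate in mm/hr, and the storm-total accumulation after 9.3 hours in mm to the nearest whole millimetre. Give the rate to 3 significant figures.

R ≈ 21.5 mm/hr; total ≈ 200 mm

Incoming column moisture flux per unit ridge length: F = V × PW = 15.4 × 46.1 = 709.94 mm·m/s.
Spread over the 63 km slope with efficiency ε = 0.53: R = ε·F/W = 0.53 × 709.94 / 63000 m = 5.973e-03 mm/s.
R = 5.973e-03 × 3600 = 21.5 mm/hr.
Over 9.3 h: total = 21.5 × 9.3 = 199.95 ≈ 200 mm.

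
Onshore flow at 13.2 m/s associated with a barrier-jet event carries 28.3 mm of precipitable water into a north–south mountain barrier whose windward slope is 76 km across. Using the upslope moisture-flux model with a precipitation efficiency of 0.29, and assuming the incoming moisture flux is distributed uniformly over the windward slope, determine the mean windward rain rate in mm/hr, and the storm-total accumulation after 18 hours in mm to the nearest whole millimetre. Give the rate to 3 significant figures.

R ≈ 5.13 mm/hr; total ≈ 92 mm

Incoming column moisture flux per unit ridge length: F = V × PW = 13.2 × 28.3 = 373.56 mm·m/s.
Spread over the 76 km slope with efficiency ε = 0.29: R = ε·F/W = 0.29 × 373.56 / 76000 m = 1.425e-03 mm/s.
R = 1.425e-03 × 3600 = 5.13 mm/hr.
Over 18 h: total = 5.13 × 18 = 92.34 ≈ 92 mm.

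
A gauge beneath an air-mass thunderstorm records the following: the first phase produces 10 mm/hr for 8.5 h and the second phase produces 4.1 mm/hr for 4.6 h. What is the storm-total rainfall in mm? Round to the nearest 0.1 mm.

Total = Σ Rᵢ Δtᵢ = 10 × 8.5 + 4.1 × 4.6
      = 85 + 18.86 = 103.9 mm.

total ≈ 103.9 mm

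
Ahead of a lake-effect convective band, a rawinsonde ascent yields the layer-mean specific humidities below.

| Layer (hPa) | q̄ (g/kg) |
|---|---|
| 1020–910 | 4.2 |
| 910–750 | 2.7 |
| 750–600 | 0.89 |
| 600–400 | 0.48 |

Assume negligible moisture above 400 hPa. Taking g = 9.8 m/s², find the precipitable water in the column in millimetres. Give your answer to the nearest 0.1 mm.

PW ≈ 11.5 mm

Precipitable water is the column-integrated vapour mass per unit area: PW = (1/g) Σ q̄ Δp, with q in kg/kg and Δp in Pa (1 kg/m² of water = 1 mm).
Layer 1020–910 hPa: Δp = 110 hPa = 11000 Pa, q̄ = 0.0042 kg/kg → 0.0042 × 11000 / 9.8 = 4.71 mm
Layer 910–750 hPa: Δp = 160 hPa = 16000 Pa, q̄ = 0.0027 kg/kg → 0.0027 × 16000 / 9.8 = 4.41 mm
Layer 750–600 hPa: Δp = 150 hPa = 15000 Pa, q̄ = 0.00089 kg/kg → 0.00089 × 15000 / 9.8 = 1.36 mm
Layer 600–400 hPa: Δp = 200 hPa = 20000 Pa, q̄ = 0.00048 kg/kg → 0.00048 × 20000 / 9.8 = 0.98 mm
PW = 4.71 + 4.41 + 1.36 + 0.98 = 11.46 ≈ 11.5 mm.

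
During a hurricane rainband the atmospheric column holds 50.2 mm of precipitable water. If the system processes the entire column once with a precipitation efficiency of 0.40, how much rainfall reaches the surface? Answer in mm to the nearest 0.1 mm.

rainfall ≈ 20.1 mm

Rainfall = ε × PW = 0.40 × 50.2 = 20.1 mm.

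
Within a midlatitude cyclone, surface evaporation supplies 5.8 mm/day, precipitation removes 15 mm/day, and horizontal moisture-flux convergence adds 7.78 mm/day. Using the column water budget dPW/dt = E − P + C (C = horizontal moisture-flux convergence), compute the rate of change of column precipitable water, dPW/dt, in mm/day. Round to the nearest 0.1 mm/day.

dPW/dt ≈ -1.4 mm/day

dPW/dt = E − P + C = 5.8 − 15 + (7.78) = -1.4 mm/day.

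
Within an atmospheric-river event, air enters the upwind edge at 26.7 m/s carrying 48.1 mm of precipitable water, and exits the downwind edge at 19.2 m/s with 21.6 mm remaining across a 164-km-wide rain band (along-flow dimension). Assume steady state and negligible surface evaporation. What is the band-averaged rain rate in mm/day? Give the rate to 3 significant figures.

R ≈ 458 mm/day

Column moisture flux per unit crosswind length is F = V × PW.
Inflow: F_in = 26.7 × 48.1 = 1284.27 mm·m/s
Outflow: F_out = 19.2 × 21.6 = 414.72 mm·m/s
Steady-state rate R = (F_in − F_out)/L = (1284.27 − 414.72) / 164000 m = 5.302e-03 mm/s.
R = 5.302e-03 × 3600 × 24 = 458 mm/day.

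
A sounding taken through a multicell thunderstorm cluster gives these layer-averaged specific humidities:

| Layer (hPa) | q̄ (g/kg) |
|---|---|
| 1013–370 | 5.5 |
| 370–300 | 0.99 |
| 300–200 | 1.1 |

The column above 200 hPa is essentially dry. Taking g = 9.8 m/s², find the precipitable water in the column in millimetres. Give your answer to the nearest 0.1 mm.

PW ≈ 37.9 mm

Precipitable water is the column-integrated vapour mass per unit area: PW = (1/g) Σ q̄ Δp, with q in kg/kg and Δp in Pa (1 kg/m² of water = 1 mm).
Layer 1013–370 hPa: Δp = 643 hPa = 64300 Pa, q̄ = 0.0055 kg/kg → 0.0055 × 64300 / 9.8 = 36.09 mm
Layer 370–300 hPa: Δp = 70 hPa = 7000 Pa, q̄ = 0.00099 kg/kg → 0.00099 × 7000 / 9.8 = 0.71 mm
Layer 300–200 hPa: Δp = 100 hPa = 10000 Pa, q̄ = 0.0011 kg/kg → 0.0011 × 10000 / 9.8 = 1.12 mm
PW = 36.09 + 0.71 + 1.12 = 37.92 ≈ 37.9 mm.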